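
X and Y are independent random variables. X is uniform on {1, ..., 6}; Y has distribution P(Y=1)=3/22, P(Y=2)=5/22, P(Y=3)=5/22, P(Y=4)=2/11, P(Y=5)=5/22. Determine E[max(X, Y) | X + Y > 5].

P(X + Y > 5) = 91/132.
Summing max(X,Y)·P(x,y) over outcomes with X + Y > 5 gives 445/132.
E[max(X, Y) | X + Y > 5] = (445/132) / (91/132) = 445/91.

445/91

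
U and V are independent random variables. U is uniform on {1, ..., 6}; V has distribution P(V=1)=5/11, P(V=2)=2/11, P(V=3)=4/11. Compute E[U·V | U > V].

P(U > V) = 15/22.
Summing UV·P(x,y) over outcomes with U > V gives 16/3.
E[U·V | U > V] = (16/3) / (15/22) = 352/45.

352/45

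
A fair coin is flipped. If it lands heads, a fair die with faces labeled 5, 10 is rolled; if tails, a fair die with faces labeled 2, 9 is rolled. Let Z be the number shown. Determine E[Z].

13/2

E[Z | heads] = (5+10)/2 = 15/2.
E[Z | tails] = (2+9)/2 = 11/2.
By the law of total expectation,
E[Z] = (1/2)·(15/2) + (1/2)·(11/2) = 13/2.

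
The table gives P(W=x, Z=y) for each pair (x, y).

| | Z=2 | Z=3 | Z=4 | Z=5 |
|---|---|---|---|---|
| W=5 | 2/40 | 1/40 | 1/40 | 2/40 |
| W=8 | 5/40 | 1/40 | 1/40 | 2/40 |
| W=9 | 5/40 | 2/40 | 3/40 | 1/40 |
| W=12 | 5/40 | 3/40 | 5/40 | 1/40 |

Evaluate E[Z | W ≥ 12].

22/7

P(W ≥ 12) = 7/20.
Σ Z·P over the event = 2·(5/40) + 3·(3/40) + 4·(5/40) + 5·(1/40) = 11/10.
E[Z | W ≥ 12] = (11/10) / (7/20) = 22/7.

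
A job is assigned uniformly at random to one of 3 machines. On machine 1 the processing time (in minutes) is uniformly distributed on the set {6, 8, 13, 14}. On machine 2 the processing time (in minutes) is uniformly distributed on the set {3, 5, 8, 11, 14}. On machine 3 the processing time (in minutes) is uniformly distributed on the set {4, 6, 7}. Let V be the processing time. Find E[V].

1447/180

E[V | machine 1] = (6+8+13+14)/4 = 41/4.
E[V | machine 2] = (3+5+8+11+14)/5 = 41/5.
E[V | machine 3] = (4+6+7)/3 = 17/3.
E[V] = (1/3)·(41/4) + (1/3)·(41/5) + (1/3)·(17/3) = 1447/180.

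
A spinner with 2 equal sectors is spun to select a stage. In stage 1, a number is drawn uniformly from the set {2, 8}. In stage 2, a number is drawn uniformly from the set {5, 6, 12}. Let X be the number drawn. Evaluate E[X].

19/3

E[X | stage 1] = (2+8)/2 = 5.
E[X | stage 2] = (5+6+12)/3 = 23/3.
E[X] = (1/2)·(5) + (1/2)·(23/3) = 19/3.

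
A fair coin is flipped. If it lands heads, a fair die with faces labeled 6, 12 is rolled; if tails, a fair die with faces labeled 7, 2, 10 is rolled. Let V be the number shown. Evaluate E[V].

23/3

E[V | heads] = (6+12)/2 = 9.
E[V | tails] = (7+2+10)/3 = 19/3.
By the law of total expectation,
E[V] = (1/2)·(9) + (1/2)·(19/3) = 23/3.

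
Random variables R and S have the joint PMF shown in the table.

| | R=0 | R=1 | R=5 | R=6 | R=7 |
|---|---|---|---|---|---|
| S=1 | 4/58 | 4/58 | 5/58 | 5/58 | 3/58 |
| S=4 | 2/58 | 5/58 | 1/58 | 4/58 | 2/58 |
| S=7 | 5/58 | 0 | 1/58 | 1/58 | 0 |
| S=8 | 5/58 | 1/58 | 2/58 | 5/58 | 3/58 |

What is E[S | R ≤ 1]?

P(R ≤ 1) = 13/29.
Σ S·P over the event = 1·(4/58) + 4·(2/58) + 7·(5/58) + 8·(5/58) + 1·(4/58) + 4·(5/58) + 8·(1/58) = 119/58.
E[S | R ≤ 1] = (119/58) / (13/29) = 119/26.

119/26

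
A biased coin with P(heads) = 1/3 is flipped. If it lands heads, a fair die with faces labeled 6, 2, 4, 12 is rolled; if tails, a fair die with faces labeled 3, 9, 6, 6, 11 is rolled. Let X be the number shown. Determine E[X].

20/3

E[X | heads] = (6+2+4+12)/4 = 6.
E[X | tails] = (3+9+6+6+11)/5 = 7.
E[X] = (1/3)·(6) + (2/3)·(7) = 20/3.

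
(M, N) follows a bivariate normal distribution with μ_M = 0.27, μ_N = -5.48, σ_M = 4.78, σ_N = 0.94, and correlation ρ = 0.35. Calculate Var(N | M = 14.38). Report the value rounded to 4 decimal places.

For a bivariate normal, Var(N | M=x) = σ_N²(1 − ρ²).
Var(N | M=14.38) = (0.94)²·(1 − (0.35)²) = 0.8836·0.8775 = 0.7754.

0.7754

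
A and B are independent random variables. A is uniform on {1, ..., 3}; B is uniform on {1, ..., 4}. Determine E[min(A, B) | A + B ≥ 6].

P(A + B ≥ 6) = 1/4.
Summing min(A,B)·P(x,y) over outcomes with A + B ≥ 6 gives 2/3.
E[min(A, B) | A + B ≥ 6] = (2/3) / (1/4) = 8/3.

8/3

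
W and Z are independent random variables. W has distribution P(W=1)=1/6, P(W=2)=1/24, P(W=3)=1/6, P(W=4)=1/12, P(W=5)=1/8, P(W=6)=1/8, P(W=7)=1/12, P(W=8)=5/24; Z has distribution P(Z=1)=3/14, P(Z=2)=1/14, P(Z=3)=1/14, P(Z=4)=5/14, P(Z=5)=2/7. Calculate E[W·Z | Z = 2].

P(Z = 2) = 1/14.
Summing WZ·P(x,y) over outcomes with Z = 2 gives 113/168.
E[W·Z | Z = 2] = (113/168) / (1/14) = 113/12.

113/12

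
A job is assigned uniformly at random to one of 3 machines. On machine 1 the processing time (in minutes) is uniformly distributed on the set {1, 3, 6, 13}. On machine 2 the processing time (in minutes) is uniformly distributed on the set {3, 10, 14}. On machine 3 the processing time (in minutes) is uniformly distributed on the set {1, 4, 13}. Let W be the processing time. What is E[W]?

83/12

E[W | machine 1] = (1+3+6+13)/4 = 23/4.
E[W | machine 2] = (3+10+14)/3 = 9.
E[W | machine 3] = (1+4+13)/3 = 6.
E[W] = (1/3)·(23/4) + (1/3)·(9) + (1/3)·(6) = 83/12.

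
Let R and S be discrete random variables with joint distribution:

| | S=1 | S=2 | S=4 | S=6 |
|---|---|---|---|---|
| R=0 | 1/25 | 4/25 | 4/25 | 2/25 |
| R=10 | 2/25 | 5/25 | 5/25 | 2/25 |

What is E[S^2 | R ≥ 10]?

P(R ≥ 10) = 14/25.
Σ S^2·P over the event = 1·(2/25) + 4·(5/25) + 16·(5/25) + 36·(2/25) = 174/25.
E[S^2 | R ≥ 10] = (174/25) / (14/25) = 87/7.

87/7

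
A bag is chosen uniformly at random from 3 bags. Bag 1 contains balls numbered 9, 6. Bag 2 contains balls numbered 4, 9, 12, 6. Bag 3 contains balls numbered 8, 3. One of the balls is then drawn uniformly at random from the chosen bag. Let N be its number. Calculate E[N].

E[N | bag 1] = (9+6)/2 = 15/2.
E[N | bag 2] = (4+9+12+6)/4 = 31/4.
E[N | bag 3] = (8+3)/2 = 11/2.
By the law of total expectation,
E[N] = (1/3)·(15/2) + (1/3)·(31/4) + (1/3)·(11/2) = 83/12.

83/12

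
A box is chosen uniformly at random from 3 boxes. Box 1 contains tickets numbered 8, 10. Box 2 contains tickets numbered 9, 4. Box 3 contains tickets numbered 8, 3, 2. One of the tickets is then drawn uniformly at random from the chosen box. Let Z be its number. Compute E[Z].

119/18

E[Z | box 1] = (8+10)/2 = 9.
E[Z | box 2] = (9+4)/2 = 13/2.
E[Z | box 3] = (8+3+2)/3 = 13/3.
By the law of total expectation,
E[Z] = (1/3)·(9) + (1/3)·(13/2) + (1/3)·(13/3) = 119/18.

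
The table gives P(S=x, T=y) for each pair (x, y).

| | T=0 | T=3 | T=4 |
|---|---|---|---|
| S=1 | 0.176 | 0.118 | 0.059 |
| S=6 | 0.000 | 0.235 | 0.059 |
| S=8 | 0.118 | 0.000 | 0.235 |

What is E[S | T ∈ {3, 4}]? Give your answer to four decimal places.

P(T ∈ {3, 4}) = 0.706.
Summing S·P(S=x,T=y) over the conditioning event gives 3.821.
E[S | T ∈ {3, 4}] = (3.821) / (0.706) = 5.4122.

5.4122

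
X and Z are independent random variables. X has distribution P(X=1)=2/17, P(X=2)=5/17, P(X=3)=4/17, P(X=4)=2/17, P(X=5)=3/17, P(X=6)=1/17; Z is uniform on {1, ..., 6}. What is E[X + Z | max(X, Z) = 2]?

P(max(X, Z) = 2) = 2/17.
Summing (X+Z)·P(x,y) over outcomes with max(X, Z) = 2 gives 41/102.
E[X + Z | max(X, Z) = 2] = (41/102) / (2/17) = 41/12.

41/12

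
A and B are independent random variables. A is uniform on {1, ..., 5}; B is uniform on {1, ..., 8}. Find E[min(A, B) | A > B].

Outcomes with A > B: (2,1), (3,1), (3,2), (4,1), (4,2), (4,3), (5,1), (5,2), (5,3), (5,4), each with probability 1/40.
E[min(A, B) | A > B] = (1 + 1 + 2 + 1 + 2 + 3 + 1 + 2 + 3 + 4) / 10 = 2.

2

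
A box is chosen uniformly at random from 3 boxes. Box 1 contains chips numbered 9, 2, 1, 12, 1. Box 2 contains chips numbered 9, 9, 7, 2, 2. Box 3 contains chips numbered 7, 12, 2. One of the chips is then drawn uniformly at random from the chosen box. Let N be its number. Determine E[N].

E[N | box 1] = (9+2+1+12+1)/5 = 5.
E[N | box 2] = (9+9+7+2+2)/5 = 29/5.
E[N | box 3] = (7+12+2)/3 = 7.
E[N] = (1/3)·(5) + (1/3)·(29/5) + (1/3)·(7) = 89/15.

89/15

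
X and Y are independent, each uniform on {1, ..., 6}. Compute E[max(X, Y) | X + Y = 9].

Outcomes with X + Y = 9: (3,6), (4,5), (5,4), (6,3), each with probability 1/36.
E[max(X, Y) | X + Y = 9] = (6 + 5 + 5 + 6) / 4 = 11/2.

11/2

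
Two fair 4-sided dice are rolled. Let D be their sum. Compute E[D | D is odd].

5

P(D is odd) = 1/2.
Σ over the event: 3·1/8 + 5·1/4 + 7·1/8 = 5/2.
E[D | D is odd] = (5/2) / (1/2) = 5.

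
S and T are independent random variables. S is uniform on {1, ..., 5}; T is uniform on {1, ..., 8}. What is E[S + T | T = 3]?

Outcomes with T = 3: (1,3), (2,3), (3,3), (4,3), (5,3), each with probability 1/40.
E[S + T | T = 3] = (4 + 5 + 6 + 7 + 8) / 5 = 6.

6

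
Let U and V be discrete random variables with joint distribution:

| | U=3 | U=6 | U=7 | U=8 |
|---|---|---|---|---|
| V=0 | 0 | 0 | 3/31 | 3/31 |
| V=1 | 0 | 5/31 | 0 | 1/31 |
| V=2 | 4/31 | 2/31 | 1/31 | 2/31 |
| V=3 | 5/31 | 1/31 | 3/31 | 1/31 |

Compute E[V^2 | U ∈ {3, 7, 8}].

P(U ∈ {3, 7, 8}) = 23/31.
Summing V^2·P(U=x,V=y) over the conditioning event gives 110/31.
E[V^2 | U ∈ {3, 7, 8}] = (110/31) / (23/31) = 110/23.

110/23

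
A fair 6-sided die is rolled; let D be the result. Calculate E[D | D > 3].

Given D > 3, D is equally likely to be any of {4, 5, 6}.
E[D | D > 3] = (4 + 5 + 6) / 3 = 5.

5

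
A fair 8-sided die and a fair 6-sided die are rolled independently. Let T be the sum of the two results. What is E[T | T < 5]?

P(T < 5) = 1/8.
Σ over the event: 2·1/48 + 3·1/24 + 4·1/16 = 5/12.
E[T | T < 5] = (5/12) / (1/8) = 10/3.

10/3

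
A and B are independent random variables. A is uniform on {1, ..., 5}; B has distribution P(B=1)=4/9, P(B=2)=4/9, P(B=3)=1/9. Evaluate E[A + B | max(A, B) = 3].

P(max(A, B) = 3) = 11/45.
Summing (A+B)·P(x,y) over outcomes with max(A, B) = 3 gives 17/15.
E[A + B | max(A, B) = 3] = (17/15) / (11/45) = 51/11.

51/11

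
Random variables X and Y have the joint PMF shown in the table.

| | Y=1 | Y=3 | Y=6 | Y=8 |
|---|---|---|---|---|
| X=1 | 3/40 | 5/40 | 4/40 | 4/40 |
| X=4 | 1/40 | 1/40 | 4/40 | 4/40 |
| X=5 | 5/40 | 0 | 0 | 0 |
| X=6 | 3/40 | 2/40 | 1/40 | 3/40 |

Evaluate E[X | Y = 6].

26/9

P(Y = 6) = 9/40.
Σ X·P over the event = 1·(4/40) + 4·(4/40) + 6·(1/40) = 13/20.
E[X | Y = 6] = (13/20) / (9/40) = 26/9.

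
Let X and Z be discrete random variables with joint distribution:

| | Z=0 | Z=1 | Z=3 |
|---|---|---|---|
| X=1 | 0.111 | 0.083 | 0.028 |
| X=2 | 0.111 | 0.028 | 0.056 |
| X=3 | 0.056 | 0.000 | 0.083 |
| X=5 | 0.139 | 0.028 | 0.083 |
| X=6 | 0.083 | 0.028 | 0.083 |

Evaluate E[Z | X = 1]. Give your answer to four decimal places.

P(X = 1) = 0.222.
Σ Z·P over the event = 0·(0.111) + 1·(0.083) + 3·(0.028) = 0.167.
E[Z | X = 1] = (0.167) / (0.222) = 0.7523.

0.7523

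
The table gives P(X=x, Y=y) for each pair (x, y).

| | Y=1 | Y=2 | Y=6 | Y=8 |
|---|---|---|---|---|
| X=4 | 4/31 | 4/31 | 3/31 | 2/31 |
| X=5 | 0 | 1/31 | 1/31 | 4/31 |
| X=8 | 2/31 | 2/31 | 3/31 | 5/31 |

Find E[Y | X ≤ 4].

46/13

P(X ≤ 4) = 13/31.
Σ Y·P over the event = 1·(4/31) + 2·(4/31) + 6·(3/31) + 8·(2/31) = 46/31.
E[Y | X ≤ 4] = (46/31) / (13/31) = 46/13.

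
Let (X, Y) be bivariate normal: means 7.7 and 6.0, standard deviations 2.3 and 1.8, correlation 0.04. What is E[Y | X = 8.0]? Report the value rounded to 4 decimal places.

E[Y | X=x] = μ_Y + ρ(σ_Y/σ_X)(x − μ_X) for jointly normal variables.
E[Y | X=8.0] = 6.0 + (0.04)·(1.8/2.3)·(8.0 − (7.7)) = 6.0 + (0.031304)·(0.3) = 6.0094.

6.0094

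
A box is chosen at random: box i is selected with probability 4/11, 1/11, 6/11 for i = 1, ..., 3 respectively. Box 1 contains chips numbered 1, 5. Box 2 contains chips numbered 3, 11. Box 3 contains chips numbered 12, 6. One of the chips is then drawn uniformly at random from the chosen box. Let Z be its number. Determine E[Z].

73/11

E[Z | box 1] = (1+5)/2 = 3.
E[Z | box 2] = (3+11)/2 = 7.
E[Z | box 3] = (12+6)/2 = 9.
E[Z] = (4/11)·(3) + (1/11)·(7) + (6/11)·(9) = 73/11.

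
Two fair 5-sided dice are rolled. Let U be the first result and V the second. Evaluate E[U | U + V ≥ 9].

14/3

Outcomes with U + V ≥ 9: (4,5), (5,4), (5,5), each with probability 1/25.
E[U | U + V ≥ 9] = (4 + 5 + 5) / 3 = 14/3.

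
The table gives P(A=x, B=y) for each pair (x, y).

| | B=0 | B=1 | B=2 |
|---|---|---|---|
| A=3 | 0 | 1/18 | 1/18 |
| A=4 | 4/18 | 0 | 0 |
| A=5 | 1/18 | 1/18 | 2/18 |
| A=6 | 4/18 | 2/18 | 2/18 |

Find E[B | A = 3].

P(A = 3) = 1/9.
Σ B·P over the event = 1·(1/18) + 2·(1/18) = 1/6.
E[B | A = 3] = (1/6) / (1/9) = 3/2.

3/2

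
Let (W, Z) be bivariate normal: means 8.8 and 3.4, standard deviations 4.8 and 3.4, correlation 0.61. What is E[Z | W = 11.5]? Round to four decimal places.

E[Z | W=x] = μ_Z + ρ(σ_Z/σ_W)(x − μ_W) for jointly normal variables.
E[Z | W=11.5] = 3.4 + (0.61)·(3.4/4.8)·(11.5 − (8.8)) = 3.4 + (0.43208)·(2.7) = 4.5666.

4.5666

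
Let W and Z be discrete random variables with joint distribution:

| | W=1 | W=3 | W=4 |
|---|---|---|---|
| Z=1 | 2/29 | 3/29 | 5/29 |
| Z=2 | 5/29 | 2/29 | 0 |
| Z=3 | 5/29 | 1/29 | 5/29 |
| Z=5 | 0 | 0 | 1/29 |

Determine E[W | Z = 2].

P(Z = 2) = 7/29.
Σ W·P over the event = 1·(5/29) + 3·(2/29) = 11/29.
E[W | Z = 2] = (11/29) / (7/29) = 11/7.

11/7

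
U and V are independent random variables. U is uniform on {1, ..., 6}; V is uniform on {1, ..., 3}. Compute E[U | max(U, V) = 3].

12/5

Outcomes with max(U, V) = 3: (1,3), (2,3), (3,1), (3,2), (3,3), each with probability 1/18.
E[U | max(U, V) = 3] = (1 + 2 + 3 + 3 + 3) / 5 = 12/5.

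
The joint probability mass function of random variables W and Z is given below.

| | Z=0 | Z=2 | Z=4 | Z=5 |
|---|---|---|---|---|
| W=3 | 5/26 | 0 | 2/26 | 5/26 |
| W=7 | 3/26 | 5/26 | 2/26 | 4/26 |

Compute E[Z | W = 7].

P(W = 7) = 7/13.
Σ Z·P over the event = 0·(3/26) + 2·(5/26) + 4·(2/26) + 5·(4/26) = 19/13.
E[Z | W = 7] = (19/13) / (7/13) = 19/7.

19/7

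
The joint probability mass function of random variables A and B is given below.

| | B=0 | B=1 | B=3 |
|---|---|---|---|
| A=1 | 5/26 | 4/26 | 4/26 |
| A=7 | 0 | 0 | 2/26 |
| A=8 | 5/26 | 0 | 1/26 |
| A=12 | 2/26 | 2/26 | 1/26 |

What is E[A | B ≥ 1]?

P(B ≥ 1) = 7/13.
Σ A·P over the event = 1·(4/26) + 1·(4/26) + 7·(2/26) + 8·(1/26) + 12·(2/26) + 12·(1/26) = 33/13.
E[A | B ≥ 1] = (33/13) / (7/13) = 33/7.

33/7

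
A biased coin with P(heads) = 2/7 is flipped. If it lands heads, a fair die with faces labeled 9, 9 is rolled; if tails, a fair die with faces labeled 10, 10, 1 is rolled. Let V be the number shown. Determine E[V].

E[V | heads] = (9+9)/2 = 9.
E[V | tails] = (10+10+1)/3 = 7.
By the law of total expectation,
E[V] = (2/7)·(9) + (5/7)·(7) = 53/7.

53/7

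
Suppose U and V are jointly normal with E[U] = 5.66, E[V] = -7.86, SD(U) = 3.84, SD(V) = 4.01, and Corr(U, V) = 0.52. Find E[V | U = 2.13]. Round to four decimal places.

-9.7769

For a bivariate normal, E[V | U=x] = μ_V + ρ·(σ_V/σ_U)·(x − μ_U).
E[V | U=2.13] = -7.86 + (0.52)·(4.01/3.84)·(2.13 − (5.66)) = -7.86 + (0.54302)·(-3.53) = -9.7769.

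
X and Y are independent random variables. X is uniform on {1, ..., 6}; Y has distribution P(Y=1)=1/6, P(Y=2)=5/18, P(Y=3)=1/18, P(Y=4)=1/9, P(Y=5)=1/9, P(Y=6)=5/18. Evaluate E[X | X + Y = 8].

P(X + Y = 8) = 5/36.
Summing X·P(x,y) over outcomes with X + Y = 8 gives 59/108.
E[X | X + Y = 8] = (59/108) / (5/36) = 59/15.

59/15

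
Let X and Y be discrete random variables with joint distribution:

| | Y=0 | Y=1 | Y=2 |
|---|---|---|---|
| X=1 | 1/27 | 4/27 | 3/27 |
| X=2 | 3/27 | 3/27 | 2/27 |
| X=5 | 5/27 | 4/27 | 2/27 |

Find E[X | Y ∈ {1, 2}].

47/18

P(Y ∈ {1, 2}) = 2/3.
Σ X·P over the event = 1·(4/27) + 1·(3/27) + 2·(3/27) + 2·(2/27) + 5·(4/27) + 5·(2/27) = 47/27.
E[X | Y ∈ {1, 2}] = (47/27) / (2/3) = 47/18.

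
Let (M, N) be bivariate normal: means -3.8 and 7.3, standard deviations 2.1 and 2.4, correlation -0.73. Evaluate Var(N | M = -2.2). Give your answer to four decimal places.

For a bivariate normal, Var(N | M=x) = σ_N²(1 − ρ²).
Var(N | M=-2.2) = (2.4)²·(1 − (-0.73)²) = 5.76·0.4671 = 2.6905.

2.6905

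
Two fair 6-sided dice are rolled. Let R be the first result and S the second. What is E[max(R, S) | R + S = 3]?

Outcomes with R + S = 3: (1,2), (2,1), each with probability 1/36.
E[max(R, S) | R + S = 3] = (2 + 2) / 2 = 2.

2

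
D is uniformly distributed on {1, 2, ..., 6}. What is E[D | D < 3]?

Given D < 3, D is equally likely to be any of {1, 2}.
E[D | D < 3] = (1 + 2) / 2 = 3/2.

3/2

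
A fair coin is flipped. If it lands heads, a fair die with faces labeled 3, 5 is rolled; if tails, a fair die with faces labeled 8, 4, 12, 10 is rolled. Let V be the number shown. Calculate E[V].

E[V | heads] = (3+5)/2 = 4.
E[V | tails] = (8+4+12+10)/4 = 17/2.
By the law of total expectation,
E[V] = (1/2)·(4) + (1/2)·(17/2) = 25/4.

25/4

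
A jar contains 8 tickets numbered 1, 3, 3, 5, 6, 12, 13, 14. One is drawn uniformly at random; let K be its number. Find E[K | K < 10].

18/5

P(K < 10) = 5/8.
Σ over the event: 1·1/8 + 3·1/4 + 5·1/8 + 6·1/8 = 9/4.
E[K | K < 10] = (9/4) / (5/8) = 18/5.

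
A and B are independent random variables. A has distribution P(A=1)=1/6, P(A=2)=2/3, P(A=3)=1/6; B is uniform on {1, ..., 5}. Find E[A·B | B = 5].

10

P(B = 5) = 1/5.
Summing AB·P(x,y) over outcomes with B = 5 gives 2.
E[A·B | B = 5] = (2) / (1/5) = 10.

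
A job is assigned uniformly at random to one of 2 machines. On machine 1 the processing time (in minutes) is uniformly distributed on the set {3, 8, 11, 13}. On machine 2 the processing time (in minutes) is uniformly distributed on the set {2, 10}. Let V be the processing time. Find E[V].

59/8

E[V | machine 1] = (3+8+11+13)/4 = 35/4.
E[V | machine 2] = (2+10)/2 = 6.
E[V] = (1/2)·(35/4) + (1/2)·(6) = 59/8.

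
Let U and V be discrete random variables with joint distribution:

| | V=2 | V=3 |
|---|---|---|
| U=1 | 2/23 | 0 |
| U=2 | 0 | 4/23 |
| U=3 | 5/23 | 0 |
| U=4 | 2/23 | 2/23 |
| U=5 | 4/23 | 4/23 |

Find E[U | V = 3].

P(V = 3) = 10/23.
Σ U·P over the event = 2·(4/23) + 4·(2/23) + 5·(4/23) = 36/23.
E[U | V = 3] = (36/23) / (10/23) = 18/5.

18/5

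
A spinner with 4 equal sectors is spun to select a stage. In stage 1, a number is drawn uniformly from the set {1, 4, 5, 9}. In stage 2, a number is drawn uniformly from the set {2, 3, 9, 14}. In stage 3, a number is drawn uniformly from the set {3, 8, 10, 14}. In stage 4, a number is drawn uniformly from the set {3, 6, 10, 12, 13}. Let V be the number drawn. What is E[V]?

293/40

E[V | stage 1] = (1+4+5+9)/4 = 19/4.
E[V | stage 2] = (2+3+9+14)/4 = 7.
E[V | stage 3] = (3+8+10+14)/4 = 35/4.
E[V | stage 4] = (3+6+10+12+13)/5 = 44/5.
By the law of total expectation,
E[V] = (1/4)·(19/4) + (1/4)·(7) + (1/4)·(35/4) + (1/4)·(44/5) = 293/40.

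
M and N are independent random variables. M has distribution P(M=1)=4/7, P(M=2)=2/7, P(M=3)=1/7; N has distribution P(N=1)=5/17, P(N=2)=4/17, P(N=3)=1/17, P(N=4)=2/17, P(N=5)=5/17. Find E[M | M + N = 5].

P(M + N = 5) = 2/17.
Summing M·P(x,y) over outcomes with M + N = 5 gives 24/119.
E[M | M + N = 5] = (24/119) / (2/17) = 12/7.

12/7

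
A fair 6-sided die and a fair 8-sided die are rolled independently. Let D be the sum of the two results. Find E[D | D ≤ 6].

P(D ≤ 6) = 5/16.
Σ over the event: 2·1/48 + 3·1/24 + 4·1/16 + 5·1/12 + 6·5/48 = 35/24.
E[D | D ≤ 6] = (35/24) / (5/16) = 14/3.

14/3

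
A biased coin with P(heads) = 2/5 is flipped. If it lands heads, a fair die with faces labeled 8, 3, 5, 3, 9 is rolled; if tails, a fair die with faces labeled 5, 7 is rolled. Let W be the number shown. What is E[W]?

E[W | heads] = (8+3+5+3+9)/5 = 28/5.
E[W | tails] = (5+7)/2 = 6.
By the law of total expectation,
E[W] = (2/5)·(28/5) + (3/5)·(6) = 146/25.

146/25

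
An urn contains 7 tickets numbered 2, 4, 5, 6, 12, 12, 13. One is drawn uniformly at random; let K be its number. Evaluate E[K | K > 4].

48/5

P(K > 4) = 5/7.
Σ over the event: 5·1/7 + 6·1/7 + 12·2/7 + 13·1/7 = 48/7.
E[K | K > 4] = (48/7) / (5/7) = 48/5.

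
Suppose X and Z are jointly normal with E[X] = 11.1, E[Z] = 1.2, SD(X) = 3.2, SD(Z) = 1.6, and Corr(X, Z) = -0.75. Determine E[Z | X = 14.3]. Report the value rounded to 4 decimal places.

0.0000

For a bivariate normal, E[Z | X=x] = μ_Z + ρ·(σ_Z/σ_X)·(x − μ_X).
E[Z | X=14.3] = 1.2 + (-0.75)·(1.6/3.2)·(14.3 − (11.1)) = 1.2 + (-0.375)·(3.2) = 0.0000.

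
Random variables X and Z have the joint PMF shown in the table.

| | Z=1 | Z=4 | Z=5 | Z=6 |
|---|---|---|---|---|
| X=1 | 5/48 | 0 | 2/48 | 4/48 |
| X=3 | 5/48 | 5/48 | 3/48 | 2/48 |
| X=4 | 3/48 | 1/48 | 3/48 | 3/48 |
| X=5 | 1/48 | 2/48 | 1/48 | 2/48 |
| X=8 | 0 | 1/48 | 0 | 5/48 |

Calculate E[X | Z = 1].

P(Z = 1) = 7/24.
Σ X·P over the event = 1·(5/48) + 3·(5/48) + 4·(3/48) + 5·(1/48) = 37/48.
E[X | Z = 1] = (37/48) / (7/24) = 37/14.

37/14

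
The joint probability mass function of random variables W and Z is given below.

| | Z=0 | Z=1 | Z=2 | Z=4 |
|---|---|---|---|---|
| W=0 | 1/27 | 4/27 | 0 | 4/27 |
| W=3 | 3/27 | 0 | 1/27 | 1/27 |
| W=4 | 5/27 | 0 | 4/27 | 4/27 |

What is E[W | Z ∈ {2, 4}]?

19/7

P(Z ∈ {2, 4}) = 14/27.
Summing W·P(W=x,Z=y) over the conditioning event gives 38/27.
E[W | Z ∈ {2, 4}] = (38/27) / (14/27) = 19/7.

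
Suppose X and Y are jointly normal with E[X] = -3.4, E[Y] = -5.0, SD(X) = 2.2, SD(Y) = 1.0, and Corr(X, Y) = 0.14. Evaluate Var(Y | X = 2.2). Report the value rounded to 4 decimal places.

The conditional variance in a bivariate normal is σ_Y²(1 − ρ²), independent of x.
Var(Y | X=2.2) = (1.0)²·(1 − (0.14)²) = 1·0.9804 = 0.9804.

0.9804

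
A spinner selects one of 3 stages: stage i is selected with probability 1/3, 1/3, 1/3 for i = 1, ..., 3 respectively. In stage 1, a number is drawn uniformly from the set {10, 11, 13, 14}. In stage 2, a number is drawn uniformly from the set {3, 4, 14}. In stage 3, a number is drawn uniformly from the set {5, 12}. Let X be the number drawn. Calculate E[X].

E[X | stage 1] = (10+11+13+14)/4 = 12.
E[X | stage 2] = (3+4+14)/3 = 7.
E[X | stage 3] = (5+12)/2 = 17/2.
By the law of total expectation,
E[X] = (1/3)·(12) + (1/3)·(7) + (1/3)·(17/2) = 55/6.

55/6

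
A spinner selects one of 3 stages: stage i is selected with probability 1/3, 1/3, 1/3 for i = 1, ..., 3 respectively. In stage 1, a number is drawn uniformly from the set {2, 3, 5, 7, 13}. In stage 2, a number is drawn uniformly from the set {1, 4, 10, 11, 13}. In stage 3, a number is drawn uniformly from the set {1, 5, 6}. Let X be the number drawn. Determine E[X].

89/15

E[X | stage 1] = (2+3+5+7+13)/5 = 6.
E[X | stage 2] = (1+4+10+11+13)/5 = 39/5.
E[X | stage 3] = (1+5+6)/3 = 4.
By the law of total expectation,
E[X] = (1/3)·(6) + (1/3)·(39/5) + (1/3)·(4) = 89/15.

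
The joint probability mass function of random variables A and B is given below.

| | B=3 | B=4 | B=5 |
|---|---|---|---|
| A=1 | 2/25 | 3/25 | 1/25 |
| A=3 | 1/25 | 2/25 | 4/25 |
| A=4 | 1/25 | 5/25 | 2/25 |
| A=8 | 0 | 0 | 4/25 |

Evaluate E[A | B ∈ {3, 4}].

P(B ∈ {3, 4}) = 14/25.
Σ A·P over the event = 1·(2/25) + 1·(3/25) + 3·(1/25) + 3·(2/25) + 4·(1/25) + 4·(5/25) = 38/25.
E[A | B ∈ {3, 4}] = (38/25) / (14/25) = 19/7.

19/7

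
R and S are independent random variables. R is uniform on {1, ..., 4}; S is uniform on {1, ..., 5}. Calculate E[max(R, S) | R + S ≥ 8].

Outcomes with R + S ≥ 8: (3,5), (4,4), (4,5), each with probability 1/20.
E[max(R, S) | R + S ≥ 8] = (5 + 4 + 5) / 3 = 14/3.

14/3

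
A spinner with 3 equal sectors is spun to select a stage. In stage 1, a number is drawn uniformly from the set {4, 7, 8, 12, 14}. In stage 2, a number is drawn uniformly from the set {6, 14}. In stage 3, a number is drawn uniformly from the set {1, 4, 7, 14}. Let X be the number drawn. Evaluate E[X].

17/2

E[X | stage 1] = (4+7+8+12+14)/5 = 9.
E[X | stage 2] = (6+14)/2 = 10.
E[X | stage 3] = (1+4+7+14)/4 = 13/2.
E[X] = (1/3)·(9) + (1/3)·(10) + (1/3)·(13/2) = 17/2.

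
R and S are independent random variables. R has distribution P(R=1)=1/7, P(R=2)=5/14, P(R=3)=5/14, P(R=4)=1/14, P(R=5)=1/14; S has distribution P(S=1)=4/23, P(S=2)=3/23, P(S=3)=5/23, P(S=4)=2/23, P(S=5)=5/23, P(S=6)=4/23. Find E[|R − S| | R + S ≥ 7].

P(R + S ≥ 7) = 143/322.
Summing |R−S|·P(x,y) over outcomes with R + S ≥ 7 gives 179/161.
E[|R − S| | R + S ≥ 7] = (179/161) / (143/322) = 358/143.

358/143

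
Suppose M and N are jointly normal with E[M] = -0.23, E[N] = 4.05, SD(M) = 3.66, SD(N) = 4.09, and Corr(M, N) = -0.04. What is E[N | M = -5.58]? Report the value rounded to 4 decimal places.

4.2891

For a bivariate normal, E[N | M=x] = μ_N + ρ·(σ_N/σ_M)·(x − μ_M).
E[N | M=-5.58] = 4.05 + (-0.04)·(4.09/3.66)·(-5.58 − (-0.23)) = 4.05 + (-0.044699)·(-5.35) = 4.2891.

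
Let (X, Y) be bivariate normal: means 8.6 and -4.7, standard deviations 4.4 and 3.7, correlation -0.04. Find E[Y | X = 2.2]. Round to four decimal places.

-4.4847

E[Y | X=x] = μ_Y + ρ(σ_Y/σ_X)(x − μ_X) for jointly normal variables.
E[Y | X=2.2] = -4.7 + (-0.04)·(3.7/4.4)·(2.2 − (8.6)) = -4.7 + (-0.033636)·(-6.4) = -4.4847.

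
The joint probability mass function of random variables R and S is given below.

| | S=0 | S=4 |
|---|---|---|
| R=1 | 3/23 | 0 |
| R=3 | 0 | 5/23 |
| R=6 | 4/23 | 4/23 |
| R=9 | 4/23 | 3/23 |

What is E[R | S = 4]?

P(S = 4) = 12/23.
Σ R·P over the event = 3·(5/23) + 6·(4/23) + 9·(3/23) = 66/23.
E[R | S = 4] = (66/23) / (12/23) = 11/2.

11/2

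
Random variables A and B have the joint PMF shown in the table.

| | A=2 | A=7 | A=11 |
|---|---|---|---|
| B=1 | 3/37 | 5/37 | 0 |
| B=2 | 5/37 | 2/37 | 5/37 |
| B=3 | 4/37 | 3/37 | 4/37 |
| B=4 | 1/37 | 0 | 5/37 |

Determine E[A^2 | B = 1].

P(B = 1) = 8/37.
Σ A^2·P over the event = 4·(3/37) + 49·(5/37) = 257/37.
E[A^2 | B = 1] = (257/37) / (8/37) = 257/8.

257/8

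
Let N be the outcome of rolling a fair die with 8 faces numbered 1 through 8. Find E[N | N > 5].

Given N > 5, N is equally likely to be any of {6, 7, 8}.
E[N | N > 5] = (6 + 7 + 8) / 3 = 7.

7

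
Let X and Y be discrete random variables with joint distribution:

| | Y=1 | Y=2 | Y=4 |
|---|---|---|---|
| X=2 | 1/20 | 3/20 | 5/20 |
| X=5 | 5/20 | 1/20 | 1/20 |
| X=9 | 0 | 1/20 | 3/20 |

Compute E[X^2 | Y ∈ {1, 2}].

P(Y ∈ {1, 2}) = 11/20.
Σ X^2·P over the event = 4·(1/20) + 4·(3/20) + 25·(5/20) + 25·(1/20) + 81·(1/20) = 247/20.
E[X^2 | Y ∈ {1, 2}] = (247/20) / (11/20) = 247/11.

247/11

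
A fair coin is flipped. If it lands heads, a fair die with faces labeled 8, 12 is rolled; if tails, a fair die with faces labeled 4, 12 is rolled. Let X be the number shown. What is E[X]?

E[X | heads] = (8+12)/2 = 10.
E[X | tails] = (4+12)/2 = 8.
E[X] = (1/2)·(10) + (1/2)·(8) = 9.

9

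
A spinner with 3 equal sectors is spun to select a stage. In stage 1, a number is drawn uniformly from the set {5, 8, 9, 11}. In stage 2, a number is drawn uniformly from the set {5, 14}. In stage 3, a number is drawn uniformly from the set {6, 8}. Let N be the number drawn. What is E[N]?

33/4

E[N | stage 1] = (5+8+9+11)/4 = 33/4.
E[N | stage 2] = (5+14)/2 = 19/2.
E[N | stage 3] = (6+8)/2 = 7.
By the law of total expectation,
E[N] = (1/3)·(33/4) + (1/3)·(19/2) + (1/3)·(7) = 33/4.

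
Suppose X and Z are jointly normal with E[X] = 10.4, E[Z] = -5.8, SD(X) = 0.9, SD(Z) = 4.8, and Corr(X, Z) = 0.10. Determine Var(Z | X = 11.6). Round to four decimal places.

22.8096

For a bivariate normal, Var(Z | X=x) = σ_Z²(1 − ρ²).
Var(Z | X=11.6) = (4.8)²·(1 − (0.10)²) = 23.04·0.99 = 22.8096.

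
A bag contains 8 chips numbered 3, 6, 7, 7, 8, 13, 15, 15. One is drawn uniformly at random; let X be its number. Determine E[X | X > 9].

P(X > 9) = 3/8.
Σ over the event: 13·1/8 + 15·1/4 = 43/8.
E[X | X > 9] = (43/8) / (3/8) = 43/3.

43/3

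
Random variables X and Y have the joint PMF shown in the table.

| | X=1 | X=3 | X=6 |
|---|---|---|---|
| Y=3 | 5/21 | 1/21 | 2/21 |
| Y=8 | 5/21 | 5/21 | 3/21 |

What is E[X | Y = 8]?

P(Y = 8) = 13/21.
Σ X·P over the event = 1·(5/21) + 3·(5/21) + 6·(3/21) = 38/21.
E[X | Y = 8] = (38/21) / (13/21) = 38/13.

38/13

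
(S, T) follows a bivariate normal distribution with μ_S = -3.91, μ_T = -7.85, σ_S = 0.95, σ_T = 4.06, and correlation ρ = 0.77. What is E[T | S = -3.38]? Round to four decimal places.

For a bivariate normal, E[T | S=x] = μ_T + ρ·(σ_T/σ_S)·(x − μ_S).
E[T | S=-3.38] = -7.85 + (0.77)·(4.06/0.95)·(-3.38 − (-3.91)) = -7.85 + (3.2907)·(0.53) = -6.1059.

-6.1059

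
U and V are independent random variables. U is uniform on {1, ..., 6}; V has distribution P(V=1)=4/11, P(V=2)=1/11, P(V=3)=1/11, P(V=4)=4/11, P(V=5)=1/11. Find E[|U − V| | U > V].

89/36

P(U > V) = 6/11.
Summing |U−V|·P(x,y) over outcomes with U > V gives 89/66.
E[|U − V| | U > V] = (89/66) / (6/11) = 89/36.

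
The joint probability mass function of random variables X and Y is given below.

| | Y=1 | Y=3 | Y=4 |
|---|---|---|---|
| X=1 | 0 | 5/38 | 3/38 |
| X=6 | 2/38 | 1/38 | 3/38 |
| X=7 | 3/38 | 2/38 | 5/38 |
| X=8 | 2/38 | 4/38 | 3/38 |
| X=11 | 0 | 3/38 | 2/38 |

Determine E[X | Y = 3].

6

P(Y = 3) = 15/38.
Σ X·P over the event = 1·(5/38) + 6·(1/38) + 7·(2/38) + 8·(4/38) + 11·(3/38) = 45/19.
E[X | Y = 3] = (45/19) / (15/38) = 6.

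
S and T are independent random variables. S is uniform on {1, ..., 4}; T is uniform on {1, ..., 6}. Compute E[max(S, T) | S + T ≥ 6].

67/14

P(S + T ≥ 6) = 7/12.
Summing max(S,T)·P(x,y) over outcomes with S + T ≥ 6 gives 67/24.
E[max(S, T) | S + T ≥ 6] = (67/24) / (7/12) = 67/14.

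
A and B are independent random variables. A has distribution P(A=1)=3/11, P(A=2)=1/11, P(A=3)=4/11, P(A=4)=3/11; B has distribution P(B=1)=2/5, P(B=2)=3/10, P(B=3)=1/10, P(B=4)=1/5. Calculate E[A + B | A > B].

P(A > B) = 28/55.
Summing (A+B)·P(x,y) over outcomes with A > B gives 271/110.
E[A + B | A > B] = (271/110) / (28/55) = 271/56.

271/56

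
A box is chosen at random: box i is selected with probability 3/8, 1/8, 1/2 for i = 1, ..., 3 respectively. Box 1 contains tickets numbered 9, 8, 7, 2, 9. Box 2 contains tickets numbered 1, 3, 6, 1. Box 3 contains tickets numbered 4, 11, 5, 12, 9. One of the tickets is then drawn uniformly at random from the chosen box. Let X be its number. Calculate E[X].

1131/160

E[X | box 1] = (9+8+7+2+9)/5 = 7.
E[X | box 2] = (1+3+6+1)/4 = 11/4.
E[X | box 3] = (4+11+5+12+9)/5 = 41/5.
E[X] = (3/8)·(7) + (1/8)·(11/4) + (1/2)·(41/5) = 1131/160.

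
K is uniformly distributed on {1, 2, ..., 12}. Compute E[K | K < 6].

Given K < 6, K is equally likely to be any of {1, 2, 3, 4, 5}.
E[K | K < 6] = (1 + 2 + 3 + 4 + 5) / 5 = 3.

3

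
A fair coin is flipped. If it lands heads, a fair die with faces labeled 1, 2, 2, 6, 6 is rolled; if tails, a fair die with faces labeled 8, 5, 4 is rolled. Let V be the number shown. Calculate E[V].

68/15

E[V | heads] = (1+2+2+6+6)/5 = 17/5.
E[V | tails] = (8+5+4)/3 = 17/3.
E[V] = (1/2)·(17/5) + (1/2)·(17/3) = 68/15.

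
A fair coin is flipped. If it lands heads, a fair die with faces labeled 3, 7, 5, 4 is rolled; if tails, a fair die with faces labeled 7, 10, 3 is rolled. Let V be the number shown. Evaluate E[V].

137/24

E[V | heads] = (3+7+5+4)/4 = 19/4.
E[V | tails] = (7+10+3)/3 = 20/3.
By the law of total expectation,
E[V] = (1/2)·(19/4) + (1/2)·(20/3) = 137/24.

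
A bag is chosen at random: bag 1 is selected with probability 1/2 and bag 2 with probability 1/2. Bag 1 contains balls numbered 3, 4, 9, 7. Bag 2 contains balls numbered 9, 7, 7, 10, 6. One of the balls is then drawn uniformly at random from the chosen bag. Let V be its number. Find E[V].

E[V | bag 1] = (3+4+9+7)/4 = 23/4.
E[V | bag 2] = (9+7+7+10+6)/5 = 39/5.
E[V] = (1/2)·(23/4) + (1/2)·(39/5) = 271/40.

271/40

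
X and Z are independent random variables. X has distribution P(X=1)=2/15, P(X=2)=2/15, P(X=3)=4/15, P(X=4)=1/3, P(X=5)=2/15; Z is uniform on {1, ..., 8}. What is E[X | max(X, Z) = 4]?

P(max(X, Z) = 4) = 7/30.
Summing X·P(x,y) over outcomes with max(X, Z) = 4 gives 49/60.
E[X | max(X, Z) = 4] = (49/60) / (7/30) = 7/2.

7/2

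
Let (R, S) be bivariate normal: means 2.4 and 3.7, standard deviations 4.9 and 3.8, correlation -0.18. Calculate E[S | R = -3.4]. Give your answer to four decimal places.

4.5096

The regression of S on R has slope ρ·σ_S/σ_R and passes through (μ_R, μ_S).
E[S | R=-3.4] = 3.7 + (-0.18)·(3.8/4.9)·(-3.4 − (2.4)) = 3.7 + (-0.13959)·(-5.8) = 4.5096.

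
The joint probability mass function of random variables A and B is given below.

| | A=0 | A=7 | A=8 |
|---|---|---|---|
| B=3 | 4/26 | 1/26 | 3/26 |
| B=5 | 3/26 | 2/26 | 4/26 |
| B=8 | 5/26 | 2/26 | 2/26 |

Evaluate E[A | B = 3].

31/8

P(B = 3) = 4/13.
Σ A·P over the event = 0·(4/26) + 7·(1/26) + 8·(3/26) = 31/26.
E[A | B = 3] = (31/26) / (4/13) = 31/8.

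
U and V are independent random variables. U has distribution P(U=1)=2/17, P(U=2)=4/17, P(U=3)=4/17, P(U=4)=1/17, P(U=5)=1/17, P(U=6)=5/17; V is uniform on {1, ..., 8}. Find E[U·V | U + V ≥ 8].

615/26

P(U + V ≥ 8) = 39/68.
Summing UV·P(x,y) over outcomes with U + V ≥ 8 gives 1845/136.
E[U·V | U + V ≥ 8] = (1845/136) / (39/68) = 615/26.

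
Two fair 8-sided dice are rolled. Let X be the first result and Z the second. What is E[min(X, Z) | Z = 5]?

Outcomes with Z = 5: (1,5), (2,5), (3,5), (4,5), (5,5), (6,5), (7,5), (8,5), each with probability 1/64.
E[min(X, Z) | Z = 5] = (1 + 2 + 3 + 4 + 5 + 5 + 5 + 5) / 8 = 15/4.

15/4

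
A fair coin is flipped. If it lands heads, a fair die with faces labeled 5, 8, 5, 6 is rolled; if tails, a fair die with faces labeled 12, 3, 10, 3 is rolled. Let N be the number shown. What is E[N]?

13/2

E[N | heads] = (5+8+5+6)/4 = 6.
E[N | tails] = (12+3+10+3)/4 = 7.
E[N] = (1/2)·(6) + (1/2)·(7) = 13/2.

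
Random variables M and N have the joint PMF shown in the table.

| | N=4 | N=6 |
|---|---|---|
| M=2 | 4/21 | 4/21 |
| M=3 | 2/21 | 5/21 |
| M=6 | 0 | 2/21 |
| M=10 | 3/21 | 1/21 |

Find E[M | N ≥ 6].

15/4

P(N ≥ 6) = 4/7.
Σ M·P over the event = 2·(4/21) + 3·(5/21) + 6·(2/21) + 10·(1/21) = 15/7.
E[M | N ≥ 6] = (15/7) / (4/7) = 15/4.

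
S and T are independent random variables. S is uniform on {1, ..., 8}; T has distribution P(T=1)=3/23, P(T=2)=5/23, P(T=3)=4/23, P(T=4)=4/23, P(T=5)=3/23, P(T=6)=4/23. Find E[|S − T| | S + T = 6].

42/19

P(S + T = 6) = 19/184.
Summing |S−T|·P(x,y) over outcomes with S + T = 6 gives 21/92.
E[|S − T| | S + T = 6] = (21/92) / (19/184) = 42/19.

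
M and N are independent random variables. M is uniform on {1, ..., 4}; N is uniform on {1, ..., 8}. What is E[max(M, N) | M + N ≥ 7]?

P(M + N ≥ 7) = 9/16.
Summing max(M,N)·P(x,y) over outcomes with M + N ≥ 7 gives 111/32.
E[max(M, N) | M + N ≥ 7] = (111/32) / (9/16) = 37/6.

37/6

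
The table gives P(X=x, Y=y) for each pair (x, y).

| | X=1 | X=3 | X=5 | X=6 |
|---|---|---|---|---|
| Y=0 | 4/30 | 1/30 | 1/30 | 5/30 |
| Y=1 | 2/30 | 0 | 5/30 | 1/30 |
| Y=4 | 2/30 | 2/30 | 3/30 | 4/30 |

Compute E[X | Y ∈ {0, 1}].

75/19

P(Y ∈ {0, 1}) = 19/30.
Σ X·P over the event = 1·(4/30) + 1·(2/30) + 3·(1/30) + 5·(1/30) + 5·(5/30) + 6·(5/30) + 6·(1/30) = 5/2.
E[X | Y ∈ {0, 1}] = (5/2) / (19/30) = 75/19.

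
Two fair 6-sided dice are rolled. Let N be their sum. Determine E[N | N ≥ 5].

P(N ≥ 5) = 5/6.
Σ over the event: 5·1/9 + 6·5/36 + 7·1/6 + 8·5/36 + 9·1/9 + 10·1/12 + 11·1/18 + 12·1/36 = 58/9.
E[N | N ≥ 5] = (58/9) / (5/6) = 116/15.

116/15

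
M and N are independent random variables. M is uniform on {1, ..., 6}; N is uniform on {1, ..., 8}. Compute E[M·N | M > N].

P(M > N) = 5/16.
Summing MN·P(x,y) over outcomes with M > N gives 175/48.
E[M·N | M > N] = (175/48) / (5/16) = 35/3.

35/3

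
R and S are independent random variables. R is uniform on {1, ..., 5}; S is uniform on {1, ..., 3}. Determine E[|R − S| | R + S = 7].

2

P(R + S = 7) = 2/15.
Summing |R−S|·P(x,y) over outcomes with R + S = 7 gives 4/15.
E[|R − S| | R + S = 7] = (4/15) / (2/15) = 2.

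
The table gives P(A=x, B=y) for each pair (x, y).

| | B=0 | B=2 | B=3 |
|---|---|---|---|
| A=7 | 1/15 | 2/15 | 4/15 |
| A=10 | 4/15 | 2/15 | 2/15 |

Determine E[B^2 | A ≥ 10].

P(A ≥ 10) = 8/15.
Σ B^2·P over the event = 0·(4/15) + 4·(2/15) + 9·(2/15) = 26/15.
E[B^2 | A ≥ 10] = (26/15) / (8/15) = 13/4.

13/4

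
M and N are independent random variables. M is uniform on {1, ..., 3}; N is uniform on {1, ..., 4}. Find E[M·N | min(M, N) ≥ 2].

15/2

Outcomes with min(M, N) ≥ 2: (2,2), (2,3), (2,4), (3,2), (3,3), (3,4), each with probability 1/12.
E[M·N | min(M, N) ≥ 2] = (4 + 6 + 8 + 6 + 9 + 12) / 6 = 15/2.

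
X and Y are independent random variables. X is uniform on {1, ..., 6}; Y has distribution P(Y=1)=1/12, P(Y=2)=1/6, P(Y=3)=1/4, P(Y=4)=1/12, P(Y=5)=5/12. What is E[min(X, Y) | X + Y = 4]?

P(X + Y = 4) = 1/12.
Summing min(X,Y)·P(x,y) over outcomes with X + Y = 4 gives 1/9.
E[min(X, Y) | X + Y = 4] = (1/9) / (1/12) = 4/3.

4/3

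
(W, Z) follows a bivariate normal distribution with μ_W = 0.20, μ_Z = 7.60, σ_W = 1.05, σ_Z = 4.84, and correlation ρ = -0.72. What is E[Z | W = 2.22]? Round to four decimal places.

0.8959

E[Z | W=x] = μ_Z + ρ(σ_Z/σ_W)(x − μ_W) for jointly normal variables.
E[Z | W=2.22] = 7.60 + (-0.72)·(4.84/1.05)·(2.22 − (0.20)) = 7.60 + (-3.31886)·(2.02) = 0.8959.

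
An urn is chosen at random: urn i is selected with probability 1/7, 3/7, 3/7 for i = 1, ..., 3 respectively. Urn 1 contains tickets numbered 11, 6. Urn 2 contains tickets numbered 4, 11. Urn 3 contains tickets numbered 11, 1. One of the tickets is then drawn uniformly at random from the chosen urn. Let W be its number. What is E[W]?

E[W | urn 1] = (11+6)/2 = 17/2.
E[W | urn 2] = (4+11)/2 = 15/2.
E[W | urn 3] = (11+1)/2 = 6.
E[W] = (1/7)·(17/2) + (3/7)·(15/2) + (3/7)·(6) = 7.

7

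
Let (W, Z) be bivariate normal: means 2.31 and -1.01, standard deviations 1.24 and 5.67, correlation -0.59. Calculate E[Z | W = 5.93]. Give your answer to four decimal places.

E[Z | W=x] = μ_Z + ρ(σ_Z/σ_W)(x − μ_W) for jointly normal variables.
E[Z | W=5.93] = -1.01 + (-0.59)·(5.67/1.24)·(5.93 − (2.31)) = -1.01 + (-2.69782)·(3.62) = -10.7761.

-10.7761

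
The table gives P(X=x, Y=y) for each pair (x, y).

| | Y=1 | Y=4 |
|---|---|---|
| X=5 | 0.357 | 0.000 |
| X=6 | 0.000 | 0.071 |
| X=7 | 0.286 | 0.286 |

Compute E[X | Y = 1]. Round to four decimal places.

5.8896

P(Y = 1) = 0.643.
Σ X·P over the event = 5·(0.357) + 7·(0.286) = 3.787.
E[X | Y = 1] = (3.787) / (0.643) = 5.8896.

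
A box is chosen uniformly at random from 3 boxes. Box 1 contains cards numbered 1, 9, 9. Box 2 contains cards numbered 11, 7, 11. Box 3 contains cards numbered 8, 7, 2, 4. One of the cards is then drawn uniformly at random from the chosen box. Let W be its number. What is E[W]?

85/12

E[W | box 1] = (1+9+9)/3 = 19/3.
E[W | box 2] = (11+7+11)/3 = 29/3.
E[W | box 3] = (8+7+2+4)/4 = 21/4.
By the law of total expectation,
E[W] = (1/3)·(19/3) + (1/3)·(29/3) + (1/3)·(21/4) = 85/12.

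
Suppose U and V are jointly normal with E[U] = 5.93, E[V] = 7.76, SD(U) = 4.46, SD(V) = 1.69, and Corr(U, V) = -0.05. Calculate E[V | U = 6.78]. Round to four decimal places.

E[V | U=x] = μ_V + ρ(σ_V/σ_U)(x − μ_U) for jointly normal variables.
E[V | U=6.78] = 7.76 + (-0.05)·(1.69/4.46)·(6.78 − (5.93)) = 7.76 + (-0.018946)·(0.85) = 7.7439.

7.7439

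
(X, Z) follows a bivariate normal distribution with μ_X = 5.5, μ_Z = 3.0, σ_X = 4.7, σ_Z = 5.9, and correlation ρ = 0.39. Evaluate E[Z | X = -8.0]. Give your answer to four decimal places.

The regression of Z on X has slope ρ·σ_Z/σ_X and passes through (μ_X, μ_Z).
E[Z | X=-8.0] = 3.0 + (0.39)·(5.9/4.7)·(-8.0 − (5.5)) = 3.0 + (0.4895745)·(-13.5) = -3.6093.

-3.6093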